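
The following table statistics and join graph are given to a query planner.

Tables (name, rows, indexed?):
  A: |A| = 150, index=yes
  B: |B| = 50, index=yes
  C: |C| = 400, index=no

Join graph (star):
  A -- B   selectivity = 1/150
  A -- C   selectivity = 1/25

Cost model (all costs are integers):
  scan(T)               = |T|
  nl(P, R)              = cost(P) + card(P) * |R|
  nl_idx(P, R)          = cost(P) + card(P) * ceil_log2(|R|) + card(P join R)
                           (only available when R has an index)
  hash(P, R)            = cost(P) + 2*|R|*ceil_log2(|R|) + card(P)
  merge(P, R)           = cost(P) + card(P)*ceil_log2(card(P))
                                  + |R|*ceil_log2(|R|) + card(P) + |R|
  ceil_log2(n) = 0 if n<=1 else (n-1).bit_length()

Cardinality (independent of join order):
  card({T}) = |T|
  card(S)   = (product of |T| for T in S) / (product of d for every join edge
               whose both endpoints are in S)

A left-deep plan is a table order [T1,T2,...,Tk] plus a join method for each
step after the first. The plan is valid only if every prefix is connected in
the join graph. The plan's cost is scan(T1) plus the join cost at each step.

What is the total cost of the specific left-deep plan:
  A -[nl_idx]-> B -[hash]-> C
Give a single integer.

step 1: scan A: cost=150, card=150
step 2: join B via nl_idx
    card(P join B) = 150*50/(150) = 50
    cost = 150 + 150*6 + 50 = 1100
step 3: join C via hash
    card(P join C) = 50*400/(25) = 800
    cost = 1100 + 2*400*9 + 50 = 8350

8350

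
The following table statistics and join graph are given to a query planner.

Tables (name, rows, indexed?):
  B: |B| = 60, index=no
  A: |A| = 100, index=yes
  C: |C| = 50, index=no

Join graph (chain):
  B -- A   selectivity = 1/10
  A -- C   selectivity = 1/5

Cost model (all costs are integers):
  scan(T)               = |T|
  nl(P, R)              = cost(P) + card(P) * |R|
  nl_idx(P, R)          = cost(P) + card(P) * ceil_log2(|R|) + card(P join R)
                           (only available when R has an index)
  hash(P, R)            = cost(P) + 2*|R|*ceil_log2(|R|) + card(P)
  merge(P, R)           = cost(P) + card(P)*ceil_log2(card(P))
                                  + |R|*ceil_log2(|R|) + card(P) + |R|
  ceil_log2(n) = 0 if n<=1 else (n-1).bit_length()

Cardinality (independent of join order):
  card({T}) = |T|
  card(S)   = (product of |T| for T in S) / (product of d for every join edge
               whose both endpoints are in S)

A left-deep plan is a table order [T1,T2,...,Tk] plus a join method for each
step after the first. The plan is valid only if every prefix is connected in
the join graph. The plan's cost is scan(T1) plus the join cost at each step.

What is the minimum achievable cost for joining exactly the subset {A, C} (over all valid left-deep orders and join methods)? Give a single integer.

Selinger DP over subsets of {A,C}:
  {A}: scan cost=100, card=100
  {C}: scan cost=50, card=50
  {AC}: card=1000; try (C,hash)→800, (A,merge)→1200, (C,merge)→1250, (A,nl_idx)→1400, (A,hash)→1500, (A,nl)→5050 …(+1); best=800 via (C,hash)

800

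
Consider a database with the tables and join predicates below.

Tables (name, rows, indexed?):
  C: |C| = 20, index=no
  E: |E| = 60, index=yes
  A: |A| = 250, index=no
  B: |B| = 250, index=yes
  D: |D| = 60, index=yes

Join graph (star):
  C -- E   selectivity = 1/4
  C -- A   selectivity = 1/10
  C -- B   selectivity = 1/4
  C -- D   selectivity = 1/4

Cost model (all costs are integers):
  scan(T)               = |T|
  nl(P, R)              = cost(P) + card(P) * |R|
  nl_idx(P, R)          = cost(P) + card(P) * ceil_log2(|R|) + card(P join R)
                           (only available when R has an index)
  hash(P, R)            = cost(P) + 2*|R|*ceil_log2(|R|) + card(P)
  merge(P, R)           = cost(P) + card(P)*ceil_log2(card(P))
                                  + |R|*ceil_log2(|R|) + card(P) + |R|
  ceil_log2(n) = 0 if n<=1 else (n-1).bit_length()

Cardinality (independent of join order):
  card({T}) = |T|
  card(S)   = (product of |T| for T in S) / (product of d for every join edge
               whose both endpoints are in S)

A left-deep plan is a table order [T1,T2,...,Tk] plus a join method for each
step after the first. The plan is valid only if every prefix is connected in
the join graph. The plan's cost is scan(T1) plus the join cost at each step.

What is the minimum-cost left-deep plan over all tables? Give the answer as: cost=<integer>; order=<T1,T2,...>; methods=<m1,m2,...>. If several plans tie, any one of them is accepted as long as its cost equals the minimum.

Selinger DP (subsets sized 1..n):
  {C}: scan cost=20, card=20
  {E}: scan cost=60, card=60
  {A}: scan cost=250, card=250
  {B}: scan cost=250, card=250
  {D}: scan cost=60, card=60
  {CE}: card=300; try (C,hash)→320, (E,nl_idx)→440, (E,merge)→560, (C,merge)→600, (E,hash)→760, (E,nl)→1220 …(+1); best=320 via (C,hash)
  {AC}: card=500; try (C,hash)→700, (A,merge)→2390, (C,merge)→2620, (A,hash)→4040, (A,nl)→5020, (C,nl)→5250; best=700 via (C,hash)
  {BC}: card=1250; try (C,hash)→700, (B,nl_idx)→1430, (B,merge)→2390, (C,merge)→2620, (B,hash)→4040, (B,nl)→5020 …(+1); best=700 via (C,hash)
  {CD}: card=300; try (C,hash)→320, (D,nl_idx)→440, (D,merge)→560, (C,merge)→600, (D,hash)→760, (D,nl)→1220 …(+1); best=320 via (C,hash)
  {ACE}: card=7500; try (E,hash)→1920, (A,hash)→4620, (A,merge)→5570, (E,merge)→6120, (E,nl_idx)→11200, (E,nl)→30700 …(+1); best=1920 via (E,hash)
  {BCE}: card=18750; try (E,hash)→2670, (B,hash)→4620, (B,merge)→5570, (E,merge)→16120, (B,nl_idx)→21470, (E,nl_idx)→26950 …(+2); best=2670 via (E,hash)
  {CDE}: card=4500; try (E,hash)→1340, (D,hash)→1340, (E,merge)→3740, (D,merge)→3740, (E,nl_idx)→6620, (D,nl_idx)→6620 …(+2); best=1340 via (E,hash)
  {ABC}: card=31250; try (B,hash)→5200, (A,hash)→5950, (B,merge)→7950, (A,merge)→17950, (B,nl_idx)→35950, (B,nl)→125700 …(+1); best=5200 via (B,hash)
  {ACD}: card=7500; try (D,hash)→1920, (A,hash)→4620, (A,merge)→5570, (D,merge)→6120, (D,nl_idx)→11200, (D,nl)→30700 …(+1); best=1920 via (D,hash)
  {BCD}: card=18750; try (D,hash)→2670, (B,hash)→4620, (B,merge)→5570, (D,merge)→16120, (B,nl_idx)→21470, (D,nl_idx)→26950 …(+2); best=2670 via (D,hash)
  {ABCE}: card=468750; try (B,hash)→13420, (A,hash)→25420, (E,hash)→37170, (B,merge)→109170, (A,merge)→304920, (E,merge)→505620 …(+5); best=13420 via (B,hash)
  {ACDE}: card=112500; try (A,hash)→9840, (E,hash)→10140, (D,hash)→10140, (A,merge)→66590, (E,merge)→107340, (D,merge)→107340 …(+5); best=9840 via (A,hash)
  {BCDE}: card=281250; try (B,hash)→9840, (E,hash)→22140, (D,hash)→22140, (B,merge)→66590, (E,merge)→303090, (D,merge)→303090 …(+6); best=9840 via (B,hash)
  {ABCD}: card=468750; try (B,hash)→13420, (A,hash)→25420, (D,hash)→37170, (B,merge)→109170, (A,merge)→304920, (D,merge)→505620 …(+5); best=13420 via (B,hash)
  {ABCDE}: card=7031250; try (B,hash)→126340, (A,hash)→295090, (E,hash)→482890, (D,hash)→482890, (B,merge)→2037090, (A,merge)→5637090 …(+9); best=126340 via (B,hash)

cost=126340; order=D,C,E,A,B; methods=hash,hash,hash,hash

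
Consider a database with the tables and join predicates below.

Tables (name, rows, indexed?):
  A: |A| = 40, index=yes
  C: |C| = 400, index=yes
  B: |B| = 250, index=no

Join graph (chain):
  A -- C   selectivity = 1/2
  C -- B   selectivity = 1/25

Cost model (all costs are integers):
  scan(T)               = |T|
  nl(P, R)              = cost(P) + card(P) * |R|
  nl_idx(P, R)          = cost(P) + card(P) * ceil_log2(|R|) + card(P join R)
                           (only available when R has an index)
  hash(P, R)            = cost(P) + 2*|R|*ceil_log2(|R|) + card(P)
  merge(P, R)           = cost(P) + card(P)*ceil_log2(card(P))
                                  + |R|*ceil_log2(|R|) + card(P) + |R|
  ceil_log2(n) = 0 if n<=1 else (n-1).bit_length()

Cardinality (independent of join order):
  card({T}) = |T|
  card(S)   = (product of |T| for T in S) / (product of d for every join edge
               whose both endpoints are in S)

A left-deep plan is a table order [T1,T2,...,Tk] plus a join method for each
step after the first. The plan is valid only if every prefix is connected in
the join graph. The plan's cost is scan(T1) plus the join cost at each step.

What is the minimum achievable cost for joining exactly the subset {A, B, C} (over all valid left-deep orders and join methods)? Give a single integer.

Selinger DP over subsets of {A,B,C}:
  {A}: scan cost=40, card=40
  {C}: scan cost=400, card=400
  {B}: scan cost=250, card=250
  {AC}: card=8000; try (A,hash)→1280, (C,merge)→4320, (A,merge)→4680, (C,hash)→7280, (C,nl_idx)→8400, (A,nl_idx)→10800 …(+2); best=1280 via (A,hash)
  {BC}: card=4000; try (B,hash)→4800, (C,merge)→6500, (C,nl_idx)→6500, (B,merge)→6650, (C,hash)→7700, (C,nl)→100250 …(+1); best=4800 via (B,hash)
  {ABC}: card=80000; try (A,hash)→9280, (B,hash)→13280, (A,merge)→57080, (A,nl_idx)→108800, (B,merge)→115530, (A,nl)→164800 …(+1); best=9280 via (A,hash)

9280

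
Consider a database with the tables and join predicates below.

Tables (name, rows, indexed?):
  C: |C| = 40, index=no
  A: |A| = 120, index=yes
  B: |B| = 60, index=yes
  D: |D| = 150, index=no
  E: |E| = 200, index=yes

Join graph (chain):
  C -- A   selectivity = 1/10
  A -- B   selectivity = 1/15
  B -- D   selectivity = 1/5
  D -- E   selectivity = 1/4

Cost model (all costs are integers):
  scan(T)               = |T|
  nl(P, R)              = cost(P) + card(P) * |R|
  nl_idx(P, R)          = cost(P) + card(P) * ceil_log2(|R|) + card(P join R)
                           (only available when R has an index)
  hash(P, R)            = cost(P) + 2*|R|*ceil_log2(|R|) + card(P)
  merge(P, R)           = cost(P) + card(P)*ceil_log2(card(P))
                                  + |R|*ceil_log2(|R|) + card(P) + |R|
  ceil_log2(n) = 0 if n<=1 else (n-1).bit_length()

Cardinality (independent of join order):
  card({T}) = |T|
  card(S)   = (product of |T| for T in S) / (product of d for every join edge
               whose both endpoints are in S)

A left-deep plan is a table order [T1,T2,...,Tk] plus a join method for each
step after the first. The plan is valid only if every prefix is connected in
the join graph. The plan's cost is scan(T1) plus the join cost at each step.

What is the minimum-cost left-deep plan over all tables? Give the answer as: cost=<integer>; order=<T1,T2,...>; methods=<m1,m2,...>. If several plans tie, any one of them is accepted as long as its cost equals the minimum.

Selinger DP (subsets sized 1..n):
  {C}: scan cost=40, card=40
  {A}: scan cost=120, card=120
  {B}: scan cost=60, card=60
  {D}: scan cost=150, card=150
  {E}: scan cost=200, card=200
  {AC}: card=480; try (C,hash)→720, (A,nl_idx)→800, (A,merge)→1280, (C,merge)→1360, (A,hash)→1760, (A,nl)→4840 …(+1); best=720 via (C,hash)
  {AB}: card=480; try (B,hash)→960, (A,nl_idx)→960, (B,nl_idx)→1320, (A,merge)→1440, (B,merge)→1500, (A,hash)→1800 …(+2); best=960 via (B,hash)
  {BD}: card=1800; try (B,hash)→1020, (D,merge)→1830, (B,merge)→1920, (D,hash)→2520, (B,nl_idx)→2850, (D,nl)→9060 …(+1); best=1020 via (B,hash)
  {DE}: card=7500; try (D,hash)→2800, (E,merge)→3300, (D,merge)→3350, (E,hash)→3500, (E,nl_idx)→8850, (E,nl)→30150 …(+1); best=2800 via (D,hash)
  {ABC}: card=1920; try (C,hash)→1920, (B,hash)→1920, (B,nl_idx)→5520, (B,merge)→5940, (C,merge)→6040, (C,nl)→20160 …(+1); best=1920 via (C,hash)
  {ABD}: card=14400; try (D,hash)→3840, (A,hash)→4500, (D,merge)→7110, (A,merge)→23580, (A,nl_idx)→28020, (D,nl)→72960 …(+1); best=3840 via (D,hash)
  {BDE}: card=90000; try (E,hash)→6020, (B,hash)→11020, (E,merge)→24420, (E,nl_idx)→105420, (B,merge)→108220, (B,nl_idx)→137800 …(+2); best=6020 via (E,hash)
  {ABCD}: card=57600; try (D,hash)→6240, (C,hash)→18720, (D,merge)→26310, (C,merge)→220120, (D,nl)→289920, (C,nl)→579840; best=6240 via (D,hash)
  {ABDE}: card=720000; try (E,hash)→21440, (A,hash)→97700, (E,merge)→221640, (E,nl_idx)→839040, (A,nl_idx)→1356020, (A,merge)→1626980 …(+2); best=21440 via (E,hash)
  {ABCDE}: card=2880000; try (E,hash)→67040, (C,hash)→741920, (E,merge)→987240, (E,nl_idx)→3347040, (E,nl)→11526240, (C,merge)→15141720 …(+1); best=67040 via (E,hash)

cost=67040; order=A,B,C,D,E; methods=hash,hash,hash,hash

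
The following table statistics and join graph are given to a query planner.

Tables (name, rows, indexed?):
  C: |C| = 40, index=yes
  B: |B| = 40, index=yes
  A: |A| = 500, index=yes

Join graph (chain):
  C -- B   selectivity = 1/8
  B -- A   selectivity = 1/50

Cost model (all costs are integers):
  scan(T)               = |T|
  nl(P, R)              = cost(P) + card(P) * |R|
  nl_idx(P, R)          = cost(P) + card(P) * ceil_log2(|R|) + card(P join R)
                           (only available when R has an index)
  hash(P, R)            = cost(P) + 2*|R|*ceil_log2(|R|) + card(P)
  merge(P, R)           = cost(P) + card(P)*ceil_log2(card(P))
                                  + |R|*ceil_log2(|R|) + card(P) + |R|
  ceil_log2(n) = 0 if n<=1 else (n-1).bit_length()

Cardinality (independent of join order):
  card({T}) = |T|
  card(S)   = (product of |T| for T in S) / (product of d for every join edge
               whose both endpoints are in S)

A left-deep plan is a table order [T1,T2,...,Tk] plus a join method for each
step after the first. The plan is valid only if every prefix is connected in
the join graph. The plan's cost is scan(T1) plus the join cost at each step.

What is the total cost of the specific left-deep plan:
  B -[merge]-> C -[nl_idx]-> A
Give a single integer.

4400

step 1: scan B: cost=40, card=40
step 2: join C via merge
    card(P join C) = 40*40/(8) = 200
    cost = 40 + 40*6 + 40*6 + 40 + 40 = 600
step 3: join A via nl_idx
    card(P join A) = 200*500/(50) = 2000
    cost = 600 + 200*9 + 2000 = 4400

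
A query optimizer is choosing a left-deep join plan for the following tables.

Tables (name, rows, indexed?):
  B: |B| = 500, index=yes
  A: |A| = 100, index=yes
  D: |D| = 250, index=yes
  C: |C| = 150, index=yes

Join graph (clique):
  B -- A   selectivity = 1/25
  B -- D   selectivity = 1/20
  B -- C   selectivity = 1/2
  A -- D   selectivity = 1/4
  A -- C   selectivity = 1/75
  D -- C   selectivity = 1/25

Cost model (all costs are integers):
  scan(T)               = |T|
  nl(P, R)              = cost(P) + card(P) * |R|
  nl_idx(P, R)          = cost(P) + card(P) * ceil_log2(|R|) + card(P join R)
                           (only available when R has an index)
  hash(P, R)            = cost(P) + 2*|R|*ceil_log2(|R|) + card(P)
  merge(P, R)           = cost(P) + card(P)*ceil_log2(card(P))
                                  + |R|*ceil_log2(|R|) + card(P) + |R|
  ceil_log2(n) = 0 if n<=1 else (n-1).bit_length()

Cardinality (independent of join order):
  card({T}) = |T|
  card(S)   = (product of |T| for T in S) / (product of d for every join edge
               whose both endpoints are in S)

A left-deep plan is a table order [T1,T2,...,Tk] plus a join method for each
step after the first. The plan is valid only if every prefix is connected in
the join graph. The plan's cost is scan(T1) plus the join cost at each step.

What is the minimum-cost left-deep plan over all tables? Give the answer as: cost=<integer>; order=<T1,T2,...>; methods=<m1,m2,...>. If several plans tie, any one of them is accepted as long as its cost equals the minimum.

cost=7950; order=A,C,D,B; methods=nl_idx,nl_idx,nl_idx

Selinger DP (subsets sized 1..n):
  {B}: scan cost=500, card=500
  {A}: scan cost=100, card=100
  {D}: scan cost=250, card=250
  {C}: scan cost=150, card=150
  {AB}: card=2000; try (A,hash)→2400, (B,nl_idx)→3000, (B,merge)→5900, (A,nl_idx)→6000, (A,merge)→6300, (B,hash)→9200 …(+2); best=2400 via (A,hash)
  {BD}: card=6250; try (D,hash)→5000, (B,merge)→7500, (D,merge)→7750, (B,nl_idx)→8750, (B,hash)→9500, (D,nl_idx)→10750 …(+2); best=5000 via (D,hash)
  {BC}: card=37500; try (C,hash)→3400, (B,merge)→6500, (C,merge)→6850, (B,hash)→9300, (B,nl_idx)→39000, (C,nl_idx)→42000 …(+2); best=3400 via (C,hash)
  {AD}: card=6250; try (A,hash)→1900, (D,merge)→3150, (A,merge)→3300, (D,hash)→4200, (D,nl_idx)→7150, (A,nl_idx)→8250 …(+2); best=1900 via (A,hash)
  {AC}: card=200; try (C,nl_idx)→1100, (A,nl_idx)→1400, (A,hash)→1700, (C,merge)→2250, (A,merge)→2300, (C,hash)→2600 …(+2); best=1100 via (C,nl_idx)
  {CD}: card=1500; try (D,nl_idx)→2850, (C,hash)→2900, (D,merge)→3750, (C,nl_idx)→3750, (C,merge)→3850, (D,hash)→4300 …(+2); best=2850 via (D,nl_idx)
  {ABD}: card=6250; try (D,hash)→8400, (A,hash)→12650, (B,hash)→17150, (D,nl_idx)→24650, (D,merge)→28650, (A,nl_idx)→55000 …(+6); best=8400 via (D,hash)
  {ABC}: card=2000; try (B,nl_idx)→4900, (C,hash)→6800, (B,merge)→7900, (B,hash)→10300, (C,nl_idx)→20400, (C,merge)→27750 …(+6); best=4900 via (B,nl_idx)
  {BCD}: card=18750; try (B,hash)→13350, (C,hash)→13650, (B,merge)→25850, (B,nl_idx)→35100, (D,hash)→44900, (C,nl_idx)→73750 …(+6); best=13350 via (B,hash)
  {ACD}: card=500; try (D,nl_idx)→3200, (D,merge)→5150, (D,hash)→5300, (A,hash)→5750, (C,hash)→10550, (A,nl_idx)→13850 …(+6); best=3200 via (D,nl_idx)
  {ABCD}: card=250; try (B,nl_idx)→7950, (D,hash)→10900, (B,hash)→12700, (B,merge)→13200, (C,hash)→17050, (D,nl_idx)→21150 …(+10); best=7950 via (B,nl_idx)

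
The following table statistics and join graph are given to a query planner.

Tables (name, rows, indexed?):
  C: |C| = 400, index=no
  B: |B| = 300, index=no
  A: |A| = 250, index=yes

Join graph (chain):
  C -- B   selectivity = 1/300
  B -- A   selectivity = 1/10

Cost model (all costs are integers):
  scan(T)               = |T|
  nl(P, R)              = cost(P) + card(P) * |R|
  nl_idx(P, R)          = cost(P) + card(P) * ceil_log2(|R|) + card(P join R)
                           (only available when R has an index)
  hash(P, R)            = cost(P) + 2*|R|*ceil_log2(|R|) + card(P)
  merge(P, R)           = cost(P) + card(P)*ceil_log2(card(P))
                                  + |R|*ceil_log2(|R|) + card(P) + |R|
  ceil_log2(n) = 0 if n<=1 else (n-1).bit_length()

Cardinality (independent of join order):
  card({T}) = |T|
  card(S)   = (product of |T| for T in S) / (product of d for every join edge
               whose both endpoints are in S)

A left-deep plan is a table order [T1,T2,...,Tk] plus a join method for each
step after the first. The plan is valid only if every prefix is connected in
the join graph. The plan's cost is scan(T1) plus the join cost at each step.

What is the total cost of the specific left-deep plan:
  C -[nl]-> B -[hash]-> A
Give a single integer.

124800

step 1: scan C: cost=400, card=400
step 2: join B via nl
    card(P join B) = 400*300/(300) = 400
    cost = 400 + 400*300 = 120400
step 3: join A via hash
    card(P join A) = 400*250/(10) = 10000
    cost = 120400 + 2*250*8 + 400 = 124800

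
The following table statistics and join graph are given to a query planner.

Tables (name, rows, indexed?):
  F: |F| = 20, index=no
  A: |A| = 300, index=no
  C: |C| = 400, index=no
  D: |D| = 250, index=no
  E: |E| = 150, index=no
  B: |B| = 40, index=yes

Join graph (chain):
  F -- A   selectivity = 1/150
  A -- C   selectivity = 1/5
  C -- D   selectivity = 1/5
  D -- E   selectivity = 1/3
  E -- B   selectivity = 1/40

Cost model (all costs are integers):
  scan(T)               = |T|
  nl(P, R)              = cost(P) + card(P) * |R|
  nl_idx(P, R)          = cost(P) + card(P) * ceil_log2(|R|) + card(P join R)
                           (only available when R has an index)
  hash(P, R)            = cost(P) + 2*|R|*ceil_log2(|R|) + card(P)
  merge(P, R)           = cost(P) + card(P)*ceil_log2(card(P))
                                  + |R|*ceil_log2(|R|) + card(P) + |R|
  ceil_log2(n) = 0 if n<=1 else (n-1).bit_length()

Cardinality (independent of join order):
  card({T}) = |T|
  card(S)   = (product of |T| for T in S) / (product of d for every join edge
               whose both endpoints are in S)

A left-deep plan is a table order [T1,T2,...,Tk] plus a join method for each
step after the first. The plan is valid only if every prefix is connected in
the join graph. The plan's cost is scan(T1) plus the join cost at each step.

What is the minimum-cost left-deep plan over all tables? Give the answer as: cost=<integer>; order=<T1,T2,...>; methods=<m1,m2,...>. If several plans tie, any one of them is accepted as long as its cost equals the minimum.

cost=8175160; order=A,F,C,D,E,B; methods=hash,merge,hash,hash,hash

Selinger DP (subsets sized 1..n):
  {F}: scan cost=20, card=20
  {A}: scan cost=300, card=300
  {C}: scan cost=400, card=400
  {D}: scan cost=250, card=250
  {E}: scan cost=150, card=150
  {B}: scan cost=40, card=40
  {AF}: card=40; try (F,hash)→800, (A,merge)→3140, (F,merge)→3420, (A,hash)→5440, (A,nl)→6020, (F,nl)→6300; best=800 via (F,hash)
  {AC}: card=24000; try (A,hash)→6200, (C,merge)→7300, (A,merge)→7400, (C,hash)→7800, (C,nl)→120300, (A,nl)→120400; best=6200 via (A,hash)
  {CD}: card=20000; try (D,hash)→4800, (C,merge)→6500, (D,merge)→6650, (C,hash)→7700, (C,nl)→100250, (D,nl)→100400; best=4800 via (D,hash)
  {DE}: card=12500; try (E,hash)→2900, (D,merge)→3750, (E,merge)→3850, (D,hash)→4300, (D,nl)→37650, (E,nl)→37750; best=2900 via (E,hash)
  {BE}: card=150; try (B,hash)→780, (B,nl_idx)→1200, (E,merge)→1670, (B,merge)→1780, (E,hash)→2480, (E,nl)→6040 …(+1); best=780 via (B,hash)
  {ACF}: card=3200; try (C,merge)→5080, (C,hash)→8040, (C,nl)→16800, (F,hash)→30400, (F,merge)→390320, (F,nl)→486200; best=5080 via (C,merge)
  {ACD}: card=1200000; try (A,hash)→30200, (D,hash)→34200, (A,merge)→327800, (D,merge)→392450, (A,nl)→6004800, (D,nl)→6006200; best=30200 via (A,hash)
  {CDE}: card=1000000; try (C,hash)→22600, (E,hash)→27200, (C,merge)→194400, (E,merge)→326150, (E,nl)→3004800, (C,nl)→5002900; best=22600 via (C,hash)
  {BDE}: card=12500; try (D,merge)→4380, (D,hash)→4930, (B,hash)→15880, (D,nl)→38280, (B,nl_idx)→90400, (B,merge)→190680 …(+1); best=4380 via (D,merge)
  {ACDF}: card=160000; try (D,hash)→12280, (D,merge)→48930, (D,nl)→805080, (F,hash)→1230400, (F,nl)→24030200, (F,merge)→26430320; best=12280 via (D,hash)
  {ACDE}: card=60000000; try (A,hash)→1028000, (E,hash)→1232600, (A,merge)→21025600, (E,merge)→26431550, (E,nl)→180030200, (A,nl)→300022600; best=1028000 via (A,hash)
  {BCDE}: card=1000000; try (C,hash)→24080, (C,merge)→195880, (B,hash)→1023080, (C,nl)→5004380, (B,nl_idx)→7022600, (B,merge)→21022880 …(+1); best=24080 via (C,hash)
  {ACDEF}: card=8000000; try (E,hash)→174680, (E,merge)→3053630, (E,nl)→24012280, (F,hash)→61028200, (F,nl)→1201028000, (F,merge)→1621028120; best=174680 via (E,hash)
  {ABCDE}: card=60000000; try (A,hash)→1029480, (A,merge)→21027080, (B,hash)→61028480, (A,nl)→300024080, (B,nl_idx)→421028000, (B,merge)→1621028280 …(+1); best=1029480 via (A,hash)
  {ABCDEF}: card=8000000; try (B,hash)→8175160, (B,nl_idx)→56174680, (F,hash)→61029680, (B,merge)→192174960, (B,nl)→320174680, (F,nl)→1201029480 …(+1); best=8175160 via (B,hash)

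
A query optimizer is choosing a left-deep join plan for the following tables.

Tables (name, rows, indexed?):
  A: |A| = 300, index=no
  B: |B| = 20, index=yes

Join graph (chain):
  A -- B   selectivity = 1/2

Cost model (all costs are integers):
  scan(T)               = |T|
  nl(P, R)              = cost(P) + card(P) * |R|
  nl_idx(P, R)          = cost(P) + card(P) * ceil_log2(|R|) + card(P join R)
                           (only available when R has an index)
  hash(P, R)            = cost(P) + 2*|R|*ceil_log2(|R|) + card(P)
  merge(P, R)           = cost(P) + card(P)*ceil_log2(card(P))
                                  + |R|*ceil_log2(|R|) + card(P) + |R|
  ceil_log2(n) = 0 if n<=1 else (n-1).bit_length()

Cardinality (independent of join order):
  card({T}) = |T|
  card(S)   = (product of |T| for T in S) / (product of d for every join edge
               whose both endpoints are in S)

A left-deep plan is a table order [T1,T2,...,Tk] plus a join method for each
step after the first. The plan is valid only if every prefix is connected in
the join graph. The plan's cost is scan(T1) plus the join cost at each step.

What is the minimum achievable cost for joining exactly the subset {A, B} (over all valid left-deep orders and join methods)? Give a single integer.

800

Selinger DP over subsets of {A,B}:
  {A}: scan cost=300, card=300
  {B}: scan cost=20, card=20
  {AB}: card=3000; try (B,hash)→800, (A,merge)→3140, (B,merge)→3420, (B,nl_idx)→4800, (A,hash)→5440, (A,nl)→6020 …(+1); best=800 via (B,hash)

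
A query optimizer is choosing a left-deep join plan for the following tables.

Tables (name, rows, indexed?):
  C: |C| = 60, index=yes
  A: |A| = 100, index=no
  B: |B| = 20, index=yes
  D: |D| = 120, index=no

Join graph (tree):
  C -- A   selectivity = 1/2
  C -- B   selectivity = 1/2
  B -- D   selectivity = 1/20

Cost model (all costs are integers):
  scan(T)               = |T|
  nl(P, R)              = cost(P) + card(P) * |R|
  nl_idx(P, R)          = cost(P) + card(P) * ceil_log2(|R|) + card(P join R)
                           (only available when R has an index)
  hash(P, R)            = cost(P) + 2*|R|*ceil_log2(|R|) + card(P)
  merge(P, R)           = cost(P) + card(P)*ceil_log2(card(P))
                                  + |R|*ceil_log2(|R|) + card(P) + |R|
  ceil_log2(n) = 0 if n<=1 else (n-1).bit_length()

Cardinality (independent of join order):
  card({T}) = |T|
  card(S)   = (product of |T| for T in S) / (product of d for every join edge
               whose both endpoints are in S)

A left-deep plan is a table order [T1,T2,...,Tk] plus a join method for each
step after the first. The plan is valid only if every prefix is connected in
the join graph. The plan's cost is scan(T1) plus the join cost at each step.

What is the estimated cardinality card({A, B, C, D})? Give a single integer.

180000

Tables in S: A(100), B(20), C(60), D(120)
Edges inside S: C-A(d=2), C-B(d=2), B-D(d=20)
numerator = 100 * 20 * 60 * 120 = 14400000
denominator = 2 * 2 * 20 = 80
card(S) = 14400000 / 80 = 180000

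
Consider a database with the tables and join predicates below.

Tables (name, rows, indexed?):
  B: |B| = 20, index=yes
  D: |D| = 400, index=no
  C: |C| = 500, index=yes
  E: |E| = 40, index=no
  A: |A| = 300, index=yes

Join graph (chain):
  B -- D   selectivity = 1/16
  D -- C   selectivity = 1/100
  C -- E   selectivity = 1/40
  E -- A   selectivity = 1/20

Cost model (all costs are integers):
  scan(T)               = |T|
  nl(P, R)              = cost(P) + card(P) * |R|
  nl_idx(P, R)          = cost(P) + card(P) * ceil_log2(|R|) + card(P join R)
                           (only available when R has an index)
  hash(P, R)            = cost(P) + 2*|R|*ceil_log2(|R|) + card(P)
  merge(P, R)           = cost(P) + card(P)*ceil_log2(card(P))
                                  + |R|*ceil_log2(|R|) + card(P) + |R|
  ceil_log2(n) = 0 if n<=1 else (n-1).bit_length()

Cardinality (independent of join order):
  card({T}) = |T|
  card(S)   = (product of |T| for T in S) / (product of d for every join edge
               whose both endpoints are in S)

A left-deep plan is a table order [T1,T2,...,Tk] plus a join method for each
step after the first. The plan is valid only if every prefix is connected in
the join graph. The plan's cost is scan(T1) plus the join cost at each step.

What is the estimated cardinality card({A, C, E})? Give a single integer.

7500

Tables in S: A(300), C(500), E(40)
Edges inside S: C-E(d=40), E-A(d=20)
numerator = 300 * 500 * 40 = 6000000
denominator = 40 * 20 = 800
card(S) = 6000000 / 800 = 7500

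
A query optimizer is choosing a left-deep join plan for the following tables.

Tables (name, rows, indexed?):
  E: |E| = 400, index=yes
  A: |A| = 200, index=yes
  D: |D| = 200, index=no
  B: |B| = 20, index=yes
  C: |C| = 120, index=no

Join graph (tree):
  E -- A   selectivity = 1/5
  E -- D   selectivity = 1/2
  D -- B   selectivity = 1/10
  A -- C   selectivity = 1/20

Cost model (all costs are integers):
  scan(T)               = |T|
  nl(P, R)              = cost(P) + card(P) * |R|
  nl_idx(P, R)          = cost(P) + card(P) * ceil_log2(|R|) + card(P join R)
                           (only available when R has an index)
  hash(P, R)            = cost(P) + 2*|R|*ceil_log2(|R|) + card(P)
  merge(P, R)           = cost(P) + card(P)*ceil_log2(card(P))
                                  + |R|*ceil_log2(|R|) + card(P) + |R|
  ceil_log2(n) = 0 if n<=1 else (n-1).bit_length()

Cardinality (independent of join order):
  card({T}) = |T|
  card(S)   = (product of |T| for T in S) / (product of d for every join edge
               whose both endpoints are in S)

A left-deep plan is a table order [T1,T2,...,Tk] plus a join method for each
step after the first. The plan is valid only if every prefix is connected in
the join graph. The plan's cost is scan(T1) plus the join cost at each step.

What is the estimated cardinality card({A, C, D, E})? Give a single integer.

9600000

Tables in S: A(200), C(120), D(200), E(400)
Edges inside S: E-A(d=5), E-D(d=2), A-C(d=20)
numerator = 200 * 120 * 200 * 400 = 1920000000
denominator = 5 * 2 * 20 = 200
card(S) = 1920000000 / 200 = 9600000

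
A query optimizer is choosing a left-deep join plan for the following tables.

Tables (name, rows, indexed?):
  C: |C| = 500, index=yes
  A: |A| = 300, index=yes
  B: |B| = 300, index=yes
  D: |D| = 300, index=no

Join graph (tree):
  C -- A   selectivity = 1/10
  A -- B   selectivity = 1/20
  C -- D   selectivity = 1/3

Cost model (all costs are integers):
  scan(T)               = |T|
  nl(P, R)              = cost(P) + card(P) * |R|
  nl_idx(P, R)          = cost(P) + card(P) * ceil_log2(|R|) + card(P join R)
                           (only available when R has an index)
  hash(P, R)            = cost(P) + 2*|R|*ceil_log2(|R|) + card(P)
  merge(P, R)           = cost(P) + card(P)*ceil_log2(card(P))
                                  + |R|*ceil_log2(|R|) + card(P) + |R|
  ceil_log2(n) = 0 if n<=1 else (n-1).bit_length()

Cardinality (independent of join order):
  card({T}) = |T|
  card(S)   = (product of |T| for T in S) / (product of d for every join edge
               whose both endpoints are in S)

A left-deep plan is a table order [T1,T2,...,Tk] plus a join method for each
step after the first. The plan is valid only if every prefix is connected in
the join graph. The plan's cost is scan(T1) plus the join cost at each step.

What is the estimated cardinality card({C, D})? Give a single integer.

50000

Tables in S: C(500), D(300)
Edges inside S: C-D(d=3)
numerator = 500 * 300 = 150000
denominator = 3 = 3
card(S) = 150000 / 3 = 50000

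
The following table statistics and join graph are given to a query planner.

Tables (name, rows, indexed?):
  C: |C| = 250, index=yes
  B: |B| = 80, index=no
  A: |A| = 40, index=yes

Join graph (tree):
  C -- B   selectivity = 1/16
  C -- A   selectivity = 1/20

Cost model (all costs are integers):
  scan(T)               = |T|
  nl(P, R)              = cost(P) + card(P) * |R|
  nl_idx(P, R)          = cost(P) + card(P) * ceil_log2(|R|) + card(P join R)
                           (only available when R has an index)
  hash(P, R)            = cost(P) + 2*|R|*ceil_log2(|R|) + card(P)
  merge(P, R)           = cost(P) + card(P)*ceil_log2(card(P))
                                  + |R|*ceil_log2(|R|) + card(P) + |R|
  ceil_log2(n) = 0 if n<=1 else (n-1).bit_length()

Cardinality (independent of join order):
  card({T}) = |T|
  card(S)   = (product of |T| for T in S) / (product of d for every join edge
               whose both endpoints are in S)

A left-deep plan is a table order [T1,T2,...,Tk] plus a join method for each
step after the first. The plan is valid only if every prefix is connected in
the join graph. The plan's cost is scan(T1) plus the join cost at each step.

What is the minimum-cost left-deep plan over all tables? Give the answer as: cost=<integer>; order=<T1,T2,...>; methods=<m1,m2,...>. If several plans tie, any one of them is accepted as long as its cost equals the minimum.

Selinger DP (subsets sized 1..n):
  {C}: scan cost=250, card=250
  {B}: scan cost=80, card=80
  {A}: scan cost=40, card=40
  {BC}: card=1250; try (B,hash)→1620, (C,nl_idx)→1970, (C,merge)→2970, (B,merge)→3140, (C,hash)→4160, (C,nl)→20080 …(+1); best=1620 via (B,hash)
  {AC}: card=500; try (C,nl_idx)→860, (A,hash)→980, (A,nl_idx)→2250, (C,merge)→2570, (A,merge)→2780, (C,hash)→4080 …(+2); best=860 via (C,nl_idx)
  {ABC}: card=2500; try (B,hash)→2480, (A,hash)→3350, (B,merge)→6500, (A,nl_idx)→11620, (A,merge)→16900, (B,nl)→40860 …(+1); best=2480 via (B,hash)

cost=2480; order=A,C,B; methods=nl_idx,hash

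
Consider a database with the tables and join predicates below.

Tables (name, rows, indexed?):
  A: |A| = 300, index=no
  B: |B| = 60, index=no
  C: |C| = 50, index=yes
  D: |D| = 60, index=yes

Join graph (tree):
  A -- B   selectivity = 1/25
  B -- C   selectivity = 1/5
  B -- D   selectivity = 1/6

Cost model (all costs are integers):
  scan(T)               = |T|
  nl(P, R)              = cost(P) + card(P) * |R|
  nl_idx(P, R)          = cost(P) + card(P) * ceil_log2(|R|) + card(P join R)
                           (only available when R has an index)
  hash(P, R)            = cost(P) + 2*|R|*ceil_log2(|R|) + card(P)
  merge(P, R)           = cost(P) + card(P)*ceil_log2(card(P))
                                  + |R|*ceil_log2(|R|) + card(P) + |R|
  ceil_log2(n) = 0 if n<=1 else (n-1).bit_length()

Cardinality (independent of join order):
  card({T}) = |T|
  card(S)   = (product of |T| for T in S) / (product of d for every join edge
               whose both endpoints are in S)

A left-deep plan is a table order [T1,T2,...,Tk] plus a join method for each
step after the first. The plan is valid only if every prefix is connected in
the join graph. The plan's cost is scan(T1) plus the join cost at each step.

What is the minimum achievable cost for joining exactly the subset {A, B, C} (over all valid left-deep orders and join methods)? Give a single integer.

2640

Selinger DP over subsets of {A,B,C}:
  {A}: scan cost=300, card=300
  {B}: scan cost=60, card=60
  {C}: scan cost=50, card=50
  {AB}: card=720; try (B,hash)→1320, (A,merge)→3480, (B,merge)→3720, (A,hash)→5520, (A,nl)→18060, (B,nl)→18300; best=1320 via (B,hash)
  {BC}: card=600; try (C,hash)→720, (B,hash)→820, (B,merge)→820, (C,merge)→830, (C,nl_idx)→1020, (B,nl)→3050 …(+1); best=720 via (C,hash)
  {ABC}: card=7200; try (C,hash)→2640, (A,hash)→6720, (C,merge)→9590, (A,merge)→10320, (C,nl_idx)→12840, (C,nl)→37320 …(+1); best=2640 via (C,hash)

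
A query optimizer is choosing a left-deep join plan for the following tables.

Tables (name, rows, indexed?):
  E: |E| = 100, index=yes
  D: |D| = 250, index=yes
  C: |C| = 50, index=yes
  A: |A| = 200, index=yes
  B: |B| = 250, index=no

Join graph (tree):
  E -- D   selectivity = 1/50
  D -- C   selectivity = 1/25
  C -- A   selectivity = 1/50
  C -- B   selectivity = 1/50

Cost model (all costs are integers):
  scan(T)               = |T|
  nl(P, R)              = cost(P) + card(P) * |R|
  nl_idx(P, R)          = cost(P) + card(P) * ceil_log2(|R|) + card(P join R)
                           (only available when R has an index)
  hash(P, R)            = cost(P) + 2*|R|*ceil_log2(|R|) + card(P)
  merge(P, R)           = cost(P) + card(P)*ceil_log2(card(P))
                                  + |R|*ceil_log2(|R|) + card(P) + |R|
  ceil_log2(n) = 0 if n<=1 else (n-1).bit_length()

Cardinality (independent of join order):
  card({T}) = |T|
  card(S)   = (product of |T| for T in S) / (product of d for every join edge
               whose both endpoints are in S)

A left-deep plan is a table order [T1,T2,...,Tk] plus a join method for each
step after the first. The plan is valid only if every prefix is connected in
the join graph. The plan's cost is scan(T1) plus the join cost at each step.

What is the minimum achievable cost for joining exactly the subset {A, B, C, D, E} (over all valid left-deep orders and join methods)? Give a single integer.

Selinger DP over subsets of {A,B,C,D,E}:
  {E}: scan cost=100, card=100
  {D}: scan cost=250, card=250
  {C}: scan cost=50, card=50
  {A}: scan cost=200, card=200
  {B}: scan cost=250, card=250
  {DE}: card=500; try (D,nl_idx)→1400, (E,hash)→1900, (E,nl_idx)→2500, (D,merge)→3150, (E,merge)→3300, (D,hash)→4200 …(+2); best=1400 via (D,nl_idx)
  {CD}: card=500; try (D,nl_idx)→950, (C,hash)→1100, (C,nl_idx)→2250, (D,merge)→2650, (C,merge)→2850, (D,hash)→4100 …(+2); best=950 via (D,nl_idx)
  {AC}: card=200; try (A,nl_idx)→650, (C,hash)→1000, (C,nl_idx)→1600, (A,merge)→2200, (C,merge)→2350, (A,hash)→3300 …(+2); best=650 via (A,nl_idx)
  {BC}: card=250; try (C,hash)→1100, (C,nl_idx)→2000, (B,merge)→2650, (C,merge)→2850, (B,hash)→4100, (B,nl)→12550 …(+1); best=1100 via (C,hash)
  {CDE}: card=1000; try (C,hash)→2500, (E,hash)→2850, (C,nl_idx)→5400, (E,nl_idx)→5450, (E,merge)→6750, (C,merge)→6750 …(+2); best=2500 via (C,hash)
  {ACD}: card=2000; try (D,nl_idx)→4250, (A,hash)→4650, (D,merge)→4700, (D,hash)→4850, (A,nl_idx)→6950, (A,merge)→7750 …(+2); best=4250 via (D,nl_idx)
  {BCD}: card=2500; try (D,hash)→5350, (B,hash)→5450, (D,merge)→5600, (D,nl_idx)→5600, (B,merge)→8200, (D,nl)→63600 …(+1); best=5350 via (D,hash)
  {ABC}: card=1000; try (A,nl_idx)→4100, (A,hash)→4550, (B,merge)→4700, (B,hash)→4850, (A,merge)→5150, (B,nl)→50650 …(+1); best=4100 via (A,nl_idx)
  {ACDE}: card=4000; try (A,hash)→6700, (E,hash)→7650, (A,nl_idx)→14500, (A,merge)→15300, (E,nl_idx)→22250, (E,merge)→29050 …(+2); best=6700 via (A,hash)
  {BCDE}: card=5000; try (B,hash)→7500, (E,hash)→9250, (B,merge)→15750, (E,nl_idx)→27850, (E,merge)→38650, (B,nl)→252500 …(+1); best=7500 via (B,hash)
  {ABCD}: card=10000; try (D,hash)→9100, (B,hash)→10250, (A,hash)→11050, (D,merge)→17350, (D,nl_idx)→22100, (B,merge)→30500 …(+5); best=9100 via (D,hash)
  {ABCDE}: card=20000; try (B,hash)→14700, (A,hash)→15700, (E,hash)→20500, (B,merge)→60950, (A,nl_idx)→67500, (A,merge)→79300 …(+5); best=14700 via (B,hash)

14700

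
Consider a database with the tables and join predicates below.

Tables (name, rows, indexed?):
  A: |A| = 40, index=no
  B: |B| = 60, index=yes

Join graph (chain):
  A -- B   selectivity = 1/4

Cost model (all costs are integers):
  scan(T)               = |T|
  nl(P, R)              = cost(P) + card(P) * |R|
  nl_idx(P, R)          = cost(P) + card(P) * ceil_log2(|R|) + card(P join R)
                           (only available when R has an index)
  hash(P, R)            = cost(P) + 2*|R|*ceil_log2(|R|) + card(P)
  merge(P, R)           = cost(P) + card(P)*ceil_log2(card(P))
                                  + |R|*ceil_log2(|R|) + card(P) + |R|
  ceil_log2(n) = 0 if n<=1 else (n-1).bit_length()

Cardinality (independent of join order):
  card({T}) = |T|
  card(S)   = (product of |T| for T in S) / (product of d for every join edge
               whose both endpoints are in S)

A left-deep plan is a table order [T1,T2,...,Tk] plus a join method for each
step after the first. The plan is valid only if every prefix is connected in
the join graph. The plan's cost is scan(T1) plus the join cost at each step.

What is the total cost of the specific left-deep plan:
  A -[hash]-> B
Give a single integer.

step 1: scan A: cost=40, card=40
step 2: join B via hash
    card(P join B) = 40*60/(4) = 600
    cost = 40 + 2*60*6 + 40 = 800

800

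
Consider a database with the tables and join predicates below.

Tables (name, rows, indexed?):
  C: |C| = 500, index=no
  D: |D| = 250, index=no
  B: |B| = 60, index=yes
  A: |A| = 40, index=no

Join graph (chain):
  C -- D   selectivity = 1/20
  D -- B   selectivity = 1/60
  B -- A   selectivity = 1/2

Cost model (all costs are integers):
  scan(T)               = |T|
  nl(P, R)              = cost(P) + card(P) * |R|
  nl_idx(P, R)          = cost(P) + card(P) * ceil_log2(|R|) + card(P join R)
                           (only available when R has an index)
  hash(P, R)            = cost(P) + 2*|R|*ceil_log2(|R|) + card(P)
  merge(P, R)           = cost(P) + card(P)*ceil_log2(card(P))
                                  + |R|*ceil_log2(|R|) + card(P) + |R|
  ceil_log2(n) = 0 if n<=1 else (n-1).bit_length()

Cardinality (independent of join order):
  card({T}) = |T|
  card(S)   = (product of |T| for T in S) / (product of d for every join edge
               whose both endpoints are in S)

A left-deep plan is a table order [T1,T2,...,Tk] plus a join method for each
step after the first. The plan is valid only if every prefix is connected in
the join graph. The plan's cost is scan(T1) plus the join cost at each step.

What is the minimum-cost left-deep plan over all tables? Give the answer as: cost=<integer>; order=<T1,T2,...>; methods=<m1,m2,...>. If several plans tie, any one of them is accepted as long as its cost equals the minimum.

Selinger DP (subsets sized 1..n):
  {C}: scan cost=500, card=500
  {D}: scan cost=250, card=250
  {B}: scan cost=60, card=60
  {A}: scan cost=40, card=40
  {CD}: card=6250; try (D,hash)→5000, (C,merge)→7500, (D,merge)→7750, (C,hash)→9500, (C,nl)→125250, (D,nl)→125500; best=5000 via (D,hash)
  {BD}: card=250; try (B,hash)→1220, (B,nl_idx)→2000, (D,merge)→2730, (B,merge)→2920, (D,hash)→4120, (D,nl)→15060 …(+1); best=1220 via (B,hash)
  {AB}: card=1200; try (A,hash)→600, (B,merge)→740, (A,merge)→760, (B,hash)→800, (B,nl_idx)→1480, (B,nl)→2440 …(+1); best=600 via (A,hash)
  {BCD}: card=6250; try (C,merge)→8470, (C,hash)→10470, (B,hash)→11970, (B,nl_idx)→48750, (B,merge)→92920, (C,nl)→126220 …(+1); best=8470 via (C,merge)
  {ABD}: card=5000; try (A,hash)→1950, (A,merge)→3750, (D,hash)→5800, (A,nl)→11220, (D,merge)→17250, (D,nl)→300600; best=1950 via (A,hash)
  {ABCD}: card=125000; try (A,hash)→15200, (C,hash)→15950, (C,merge)→76950, (A,merge)→96250, (A,nl)→258470, (C,nl)→2501950; best=15200 via (A,hash)

cost=15200; order=D,B,C,A; methods=hash,merge,hash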